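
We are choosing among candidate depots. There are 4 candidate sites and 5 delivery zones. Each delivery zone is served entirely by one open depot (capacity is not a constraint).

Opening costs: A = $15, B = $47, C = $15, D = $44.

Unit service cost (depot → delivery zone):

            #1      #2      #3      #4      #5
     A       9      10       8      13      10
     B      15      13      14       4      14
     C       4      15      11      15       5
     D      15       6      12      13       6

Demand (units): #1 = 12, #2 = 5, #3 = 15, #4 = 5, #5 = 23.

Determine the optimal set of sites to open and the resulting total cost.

For any fixed open set, each delivery zone goes to its cheapest open site; total = fixed + service.
{A, C}: #1→C 4·12=48, #2→A 10·5=50, #3→A 8·15=120, #4→A 13·5=65, #5→C 5·23=115. Service 398; fixed 30; total 428.
{A, B, C}: service 353 + fixed 77 = 430
{A, C, D}: #1→C 4·12=48, #2→D 6·5=30, #3→A 8·15=120, #4→A 13·5=65, #5→C 5·23=115. Service 378; fixed 74; total 452.
{A, B, C, D}: #1→C 4·12=48, #2→D 6·5=30, #3→A 8·15=120, #4→B 4·5=20, #5→C 5·23=115. Service 333; fixed 121; total 454.
(All 15 nonempty subsets were checked; A and C is lowest.)

Open A and C; minimum total cost 428.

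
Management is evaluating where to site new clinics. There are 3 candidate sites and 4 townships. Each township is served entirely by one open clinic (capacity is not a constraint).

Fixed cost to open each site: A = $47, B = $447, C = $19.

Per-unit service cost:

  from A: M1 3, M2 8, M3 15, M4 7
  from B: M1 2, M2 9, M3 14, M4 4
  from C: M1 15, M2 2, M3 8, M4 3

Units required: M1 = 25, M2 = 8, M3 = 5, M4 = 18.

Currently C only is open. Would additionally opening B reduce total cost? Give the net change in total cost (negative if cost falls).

No — net change +122 (cost rises by 122).

Current service cost with {C}: 485.
Adding B: each township re-picks its cheapest; new service cost 160, saving 325.
Extra fixed cost: 447. Net change = 447 − 325 = 122.
(Totals: 504 → 626.)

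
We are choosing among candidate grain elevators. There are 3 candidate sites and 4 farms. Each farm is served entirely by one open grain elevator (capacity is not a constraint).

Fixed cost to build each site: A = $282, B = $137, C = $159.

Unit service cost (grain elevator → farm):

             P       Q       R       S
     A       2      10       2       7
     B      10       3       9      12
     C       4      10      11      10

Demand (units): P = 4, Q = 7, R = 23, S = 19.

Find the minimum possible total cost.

For any fixed open set, each farm goes to its cheapest open site; total = fixed + service.
{A}: P→A 2·4=8, Q→A 10·7=70, R→A 2·23=46, S→A 7·19=133. Service 257; fixed 282; total 539.
{A, B}: service 208 + fixed 419 = 627
{B}: service 496 + fixed 137 = 633
{A, B, C}: service 208 + fixed 578 = 786
No other subset beats 539.

Minimum total cost: 539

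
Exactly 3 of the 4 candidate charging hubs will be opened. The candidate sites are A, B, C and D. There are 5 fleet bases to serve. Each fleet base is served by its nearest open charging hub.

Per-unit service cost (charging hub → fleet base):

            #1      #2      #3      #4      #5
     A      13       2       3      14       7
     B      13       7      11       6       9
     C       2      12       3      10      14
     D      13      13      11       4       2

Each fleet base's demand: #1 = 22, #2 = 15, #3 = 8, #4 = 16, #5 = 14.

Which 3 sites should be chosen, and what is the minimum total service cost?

Choose A, C and D; total service cost 190.

With exactly 3 open, each fleet base uses its cheapest among the chosen.
{A, C, D}: #1→C 2·22=44, #2→A 2·15=30, #3→A 3·8=24, #4→D 4·16=64, #5→D 2·14=28. Service cost 190.
{B, C, D}: service cost 265
{A, B, C}: service cost 292
Among all 4 size-3 choices, {A, C, D} is lowest.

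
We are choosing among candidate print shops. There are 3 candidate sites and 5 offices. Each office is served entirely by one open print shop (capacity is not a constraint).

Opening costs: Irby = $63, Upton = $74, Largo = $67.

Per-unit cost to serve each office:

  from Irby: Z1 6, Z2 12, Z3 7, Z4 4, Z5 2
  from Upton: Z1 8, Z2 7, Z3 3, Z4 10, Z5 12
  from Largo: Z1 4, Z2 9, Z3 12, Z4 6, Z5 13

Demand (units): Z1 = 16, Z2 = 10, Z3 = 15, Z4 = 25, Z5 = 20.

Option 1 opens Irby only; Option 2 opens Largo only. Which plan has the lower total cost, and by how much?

Option 1 is cheaper by 287.

Option 1: {Irby}: Z1→Irby 6·16=96, Z2→Irby 12·10=120, Z3→Irby 7·15=105, Z4→Irby 4·25=100, Z5→Irby 2·20=40. Service 461; fixed 63; total 524.
Option 2: {Largo}: Z1→Largo 4·16=64, Z2→Largo 9·10=90, Z3→Largo 12·15=180, Z4→Largo 6·25=150, Z5→Largo 13·20=260. Service 744; fixed 67; total 811.
Difference: |524 − 811| = 287.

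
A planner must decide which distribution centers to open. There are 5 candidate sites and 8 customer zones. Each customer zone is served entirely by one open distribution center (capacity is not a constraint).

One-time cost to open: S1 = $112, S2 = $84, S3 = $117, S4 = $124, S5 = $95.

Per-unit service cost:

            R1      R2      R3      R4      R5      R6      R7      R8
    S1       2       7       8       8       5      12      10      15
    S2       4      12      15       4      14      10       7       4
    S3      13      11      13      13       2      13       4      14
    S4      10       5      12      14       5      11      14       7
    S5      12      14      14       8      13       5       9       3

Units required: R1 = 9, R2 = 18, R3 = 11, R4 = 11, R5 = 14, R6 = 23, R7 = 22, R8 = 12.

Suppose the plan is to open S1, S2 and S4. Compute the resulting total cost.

Total cost: 1062

Each customer zone is assigned to its cheapest site among the open ones.
{S1, S2, S4}: R1→S1 2·9=18, R2→S4 5·18=90, R3→S1 8·11=88, R4→S2 4·11=44, R5→S1 5·14=70, R6→S2 10·23=230, R7→S2 7·22=154, R8→S2 4·12=48. Service 742; fixed 320; total 1062.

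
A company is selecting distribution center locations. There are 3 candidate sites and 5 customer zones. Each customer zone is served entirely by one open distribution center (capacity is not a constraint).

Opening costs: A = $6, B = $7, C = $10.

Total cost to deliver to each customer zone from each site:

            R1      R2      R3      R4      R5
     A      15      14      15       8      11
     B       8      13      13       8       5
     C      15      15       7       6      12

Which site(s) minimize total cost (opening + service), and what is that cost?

For any fixed open set, each customer zone goes to its cheapest open site; total = fixed + service.
{B}: R1→B 8, R2→B 13, R3→B 13, R4→B 8, R5→B 5. Service 47; fixed 7; total 54.
{B, C}: service 39 + fixed 17 = 56
{A, B}: service 47 + fixed 13 = 60
{A, B, C}: service 39 + fixed 23 = 62
No other subset beats 54.

Open B only; minimum total cost 54.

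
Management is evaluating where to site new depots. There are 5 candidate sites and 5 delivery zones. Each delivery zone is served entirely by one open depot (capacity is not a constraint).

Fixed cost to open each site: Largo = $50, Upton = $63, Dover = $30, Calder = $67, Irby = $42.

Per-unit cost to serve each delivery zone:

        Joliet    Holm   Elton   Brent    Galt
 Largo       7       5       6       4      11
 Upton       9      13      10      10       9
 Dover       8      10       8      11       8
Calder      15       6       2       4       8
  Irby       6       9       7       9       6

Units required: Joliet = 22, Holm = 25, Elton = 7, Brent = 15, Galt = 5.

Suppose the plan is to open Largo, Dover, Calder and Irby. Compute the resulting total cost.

Each delivery zone is assigned to its cheapest site among the open ones.
{Largo, Dover, Calder, Irby}: Joliet→Irby 6·22=132, Holm→Largo 5·25=125, Elton→Calder 2·7=14, Brent→Largo 4·15=60, Galt→Irby 6·5=30. Service 361; fixed 189; total 550.

Total cost: 550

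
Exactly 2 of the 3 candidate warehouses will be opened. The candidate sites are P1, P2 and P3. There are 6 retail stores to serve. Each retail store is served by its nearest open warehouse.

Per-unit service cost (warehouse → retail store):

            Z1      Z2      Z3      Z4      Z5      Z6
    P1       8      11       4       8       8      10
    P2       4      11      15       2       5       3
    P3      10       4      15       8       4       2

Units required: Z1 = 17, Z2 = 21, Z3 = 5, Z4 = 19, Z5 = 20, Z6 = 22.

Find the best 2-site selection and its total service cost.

With exactly 2 open, each retail store uses its cheapest among the chosen.
{P2, P3}: Z1→P2 4·17=68, Z2→P3 4·21=84, Z3→P2 15·5=75, Z4→P2 2·19=38, Z5→P3 4·20=80, Z6→P3 2·22=44. Service cost 389.
{P1, P3}: service cost 516
{P1, P2}: service cost 523
Among all 3 size-2 choices, {P2, P3} is lowest.

Choose P2 and P3; total service cost 389.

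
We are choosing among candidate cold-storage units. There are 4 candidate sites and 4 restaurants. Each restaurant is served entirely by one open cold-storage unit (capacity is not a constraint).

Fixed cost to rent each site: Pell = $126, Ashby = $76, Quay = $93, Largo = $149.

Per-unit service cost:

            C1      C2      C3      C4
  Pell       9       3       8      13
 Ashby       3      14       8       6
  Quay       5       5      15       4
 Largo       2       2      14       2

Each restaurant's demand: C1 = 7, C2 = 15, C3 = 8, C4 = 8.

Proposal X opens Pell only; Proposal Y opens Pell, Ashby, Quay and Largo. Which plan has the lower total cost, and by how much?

Proposal X is cheaper by 166.

Proposal X: {Pell}: C1→Pell 9·7=63, C2→Pell 3·15=45, C3→Pell 8·8=64, C4→Pell 13·8=104. Service 276; fixed 126; total 402.
Proposal Y: {Pell, Ashby, Quay, Largo}: C1→Largo 2·7=14, C2→Largo 2·15=30, C3→Pell 8·8=64, C4→Largo 2·8=16. Service 124; fixed 444; total 568.
Difference: |402 − 568| = 166.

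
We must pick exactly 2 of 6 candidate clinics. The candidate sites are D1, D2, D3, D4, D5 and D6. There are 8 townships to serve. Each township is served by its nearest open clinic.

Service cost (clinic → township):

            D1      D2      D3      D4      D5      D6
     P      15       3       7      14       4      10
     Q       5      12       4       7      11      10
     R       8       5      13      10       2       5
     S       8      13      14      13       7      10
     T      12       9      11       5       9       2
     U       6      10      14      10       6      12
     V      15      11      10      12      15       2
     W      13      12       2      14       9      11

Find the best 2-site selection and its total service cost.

With exactly 2 open, each township uses its cheapest among the chosen.
{D5, D6}: P→D5 4, Q→D6 10, R→D5 2, S→D5 7, T→D6 2, U→D5 6, V→D6 2, W→D5 9. Service cost 42.
{D3, D5}: service cost 44
{D3, D6}: service cost 44
Among all 15 size-2 choices, {D5, D6} is lowest.

Choose D5 and D6; total service cost 42.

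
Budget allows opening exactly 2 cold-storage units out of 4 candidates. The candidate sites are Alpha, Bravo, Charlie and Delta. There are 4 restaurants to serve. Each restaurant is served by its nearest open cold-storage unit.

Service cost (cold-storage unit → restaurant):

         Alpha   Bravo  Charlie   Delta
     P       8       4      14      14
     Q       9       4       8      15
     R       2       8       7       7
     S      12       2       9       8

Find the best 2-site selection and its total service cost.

With exactly 2 open, each restaurant uses its cheapest among the chosen.
{Alpha, Bravo}: P→Bravo 4, Q→Bravo 4, R→Alpha 2, S→Bravo 2. Service cost 12.
{Bravo, Charlie}: service cost 17
{Bravo, Delta}: service cost 17
Among all 6 size-2 choices, {Alpha, Bravo} is lowest.

Choose Alpha and Bravo; total service cost 12.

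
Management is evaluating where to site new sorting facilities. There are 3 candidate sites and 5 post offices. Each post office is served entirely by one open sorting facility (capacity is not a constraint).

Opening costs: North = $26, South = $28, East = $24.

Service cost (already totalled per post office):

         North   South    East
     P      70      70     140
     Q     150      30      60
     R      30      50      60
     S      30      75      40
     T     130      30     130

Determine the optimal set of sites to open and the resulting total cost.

For any fixed open set, each post office goes to its cheapest open site; total = fixed + service.
{North, South}: P→North 70, Q→South 30, R→North 30, S→North 30, T→South 30. Service 190; fixed 54; total 244.
{North, South, East}: service 190 + fixed 78 = 268
{South, East}: service 220 + fixed 52 = 272
{East}: service 430 + fixed 24 = 454
No other subset beats 244.

Open North and South; minimum total cost 244.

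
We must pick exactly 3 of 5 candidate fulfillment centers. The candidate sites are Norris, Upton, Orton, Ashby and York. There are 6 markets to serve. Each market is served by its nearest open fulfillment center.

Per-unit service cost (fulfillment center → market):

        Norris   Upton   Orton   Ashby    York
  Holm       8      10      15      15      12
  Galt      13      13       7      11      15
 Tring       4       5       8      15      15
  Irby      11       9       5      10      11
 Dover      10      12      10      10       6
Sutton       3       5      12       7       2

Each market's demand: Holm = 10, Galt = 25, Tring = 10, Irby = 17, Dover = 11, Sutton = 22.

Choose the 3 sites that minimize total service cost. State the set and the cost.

With exactly 3 open, each market uses its cheapest among the chosen.
{Norris, Orton, York}: Holm→Norris 8·10=80, Galt→Orton 7·25=175, Tring→Norris 4·10=40, Irby→Orton 5·17=85, Dover→York 6·11=66, Sutton→York 2·22=44. Service cost 490.
{Upton, Orton, York}: service cost 520
{Norris, Upton, Orton}: service cost 556
Among all 10 size-3 choices, {Norris, Orton, York} is lowest.

Choose Norris, Orton and York; total service cost 490.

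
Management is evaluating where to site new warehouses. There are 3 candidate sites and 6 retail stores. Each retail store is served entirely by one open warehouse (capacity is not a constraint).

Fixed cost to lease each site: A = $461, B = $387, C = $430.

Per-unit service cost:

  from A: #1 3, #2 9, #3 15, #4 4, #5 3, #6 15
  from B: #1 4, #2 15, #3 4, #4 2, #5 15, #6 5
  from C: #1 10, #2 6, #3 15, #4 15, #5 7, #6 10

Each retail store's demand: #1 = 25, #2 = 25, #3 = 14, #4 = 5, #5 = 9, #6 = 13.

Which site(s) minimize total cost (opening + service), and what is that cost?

Open B only; minimum total cost 1128.

For any fixed open set, each retail store goes to its cheapest open site; total = fixed + service.
{B}: #1→B 4·25=100, #2→B 15·25=375, #3→B 4·14=56, #4→B 2·5=10, #5→B 15·9=135, #6→B 5·13=65. Service 741; fixed 387; total 1128.
{A}: service 752 + fixed 461 = 1213
{B, C}: #1→B 4·25=100, #2→C 6·25=150, #3→B 4·14=56, #4→B 2·5=10, #5→C 7·9=63, #6→B 5·13=65. Service 444; fixed 817; total 1261.
{A, B, C}: #1→A 3·25=75, #2→C 6·25=150, #3→B 4·14=56, #4→B 2·5=10, #5→A 3·9=27, #6→B 5·13=65. Service 383; fixed 1278; total 1661.
No other subset beats 1128.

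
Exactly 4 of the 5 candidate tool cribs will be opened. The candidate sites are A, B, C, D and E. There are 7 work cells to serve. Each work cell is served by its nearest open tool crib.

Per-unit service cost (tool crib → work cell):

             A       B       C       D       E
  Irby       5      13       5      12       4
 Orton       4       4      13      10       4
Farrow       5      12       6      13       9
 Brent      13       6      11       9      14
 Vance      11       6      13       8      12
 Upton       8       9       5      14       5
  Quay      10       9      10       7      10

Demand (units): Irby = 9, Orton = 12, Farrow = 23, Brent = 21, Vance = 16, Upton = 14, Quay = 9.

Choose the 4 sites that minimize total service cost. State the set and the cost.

Choose A, B, D and E; total service cost 554.

With exactly 4 open, each work cell uses its cheapest among the chosen.
{A, B, D, E}: Irby→E 4·9=36, Orton→A 4·12=48, Farrow→A 5·23=115, Brent→B 6·21=126, Vance→B 6·16=96, Upton→E 5·14=70, Quay→D 7·9=63. Service cost 554.
{A, B, C, D}: service cost 563
{A, B, C, E}: service cost 572
Among all 5 size-4 choices, {A, B, D, E} is lowest.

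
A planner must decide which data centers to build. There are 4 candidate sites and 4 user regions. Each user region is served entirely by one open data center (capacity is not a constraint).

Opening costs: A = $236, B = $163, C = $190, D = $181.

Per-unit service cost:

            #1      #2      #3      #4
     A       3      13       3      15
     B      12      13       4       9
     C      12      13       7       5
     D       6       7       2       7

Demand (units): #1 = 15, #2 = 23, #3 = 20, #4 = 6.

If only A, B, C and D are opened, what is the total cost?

Total cost: 1046

Each user region is assigned to its cheapest site among the open ones.
{A, B, C, D}: #1→A 3·15=45, #2→D 7·23=161, #3→D 2·20=40, #4→C 5·6=30. Service 276; fixed 770; total 1046.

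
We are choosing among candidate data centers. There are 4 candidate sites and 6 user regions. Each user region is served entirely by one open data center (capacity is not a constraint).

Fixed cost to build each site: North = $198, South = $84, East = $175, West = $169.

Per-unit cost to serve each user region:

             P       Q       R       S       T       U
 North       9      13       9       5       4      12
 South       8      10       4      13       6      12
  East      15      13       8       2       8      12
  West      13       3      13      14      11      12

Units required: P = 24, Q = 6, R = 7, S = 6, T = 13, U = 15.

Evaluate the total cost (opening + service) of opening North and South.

Total cost: 824

Each user region is assigned to its cheapest site among the open ones.
{North, South}: P→South 8·24=192, Q→South 10·6=60, R→South 4·7=28, S→North 5·6=30, T→North 4·13=52, U→North 12·15=180. Service 542; fixed 282; total 824.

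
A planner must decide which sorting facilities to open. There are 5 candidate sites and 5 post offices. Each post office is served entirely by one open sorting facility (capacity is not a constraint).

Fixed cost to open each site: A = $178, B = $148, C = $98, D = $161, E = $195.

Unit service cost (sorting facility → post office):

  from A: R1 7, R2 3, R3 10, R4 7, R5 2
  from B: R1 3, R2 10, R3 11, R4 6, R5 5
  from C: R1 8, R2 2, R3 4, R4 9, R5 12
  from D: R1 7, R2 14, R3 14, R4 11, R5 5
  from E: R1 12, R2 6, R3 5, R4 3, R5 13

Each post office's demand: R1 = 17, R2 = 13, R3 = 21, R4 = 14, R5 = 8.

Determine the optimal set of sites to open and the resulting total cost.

Open B and C; minimum total cost 531.

For any fixed open set, each post office goes to its cheapest open site; total = fixed + service.
{B, C}: R1→B 3·17=51, R2→C 2·13=26, R3→C 4·21=84, R4→B 6·14=84, R5→B 5·8=40. Service 285; fixed 246; total 531.
{C}: R1→C 8·17=136, R2→C 2·13=26, R3→C 4·21=84, R4→C 9·14=126, R5→C 12·8=96. Service 468; fixed 98; total 566.
{A, C}: service 343 + fixed 276 = 619
{A, B, C, D, E}: service 219 + fixed 780 = 999
No other subset beats 531.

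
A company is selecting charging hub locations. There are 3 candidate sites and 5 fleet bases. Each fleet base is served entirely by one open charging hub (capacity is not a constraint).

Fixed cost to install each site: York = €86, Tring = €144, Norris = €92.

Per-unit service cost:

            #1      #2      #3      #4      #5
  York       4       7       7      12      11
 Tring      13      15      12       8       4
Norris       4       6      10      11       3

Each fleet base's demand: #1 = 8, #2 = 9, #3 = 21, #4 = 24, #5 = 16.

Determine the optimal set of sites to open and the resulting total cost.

Open Norris only; minimum total cost 700.

For any fixed open set, each fleet base goes to its cheapest open site; total = fixed + service.
{Norris}: #1→Norris 4·8=32, #2→Norris 6·9=54, #3→Norris 10·21=210, #4→Norris 11·24=264, #5→Norris 3·16=48. Service 608; fixed 92; total 700.
{York, Norris}: #1→York 4·8=32, #2→Norris 6·9=54, #3→York 7·21=147, #4→Norris 11·24=264, #5→Norris 3·16=48. Service 545; fixed 178; total 723.
{York, Tring}: service 498 + fixed 230 = 728
{York, Tring, Norris}: #1→York 4·8=32, #2→Norris 6·9=54, #3→York 7·21=147, #4→Tring 8·24=192, #5→Norris 3·16=48. Service 473; fixed 322; total 795.
No other subset beats 700.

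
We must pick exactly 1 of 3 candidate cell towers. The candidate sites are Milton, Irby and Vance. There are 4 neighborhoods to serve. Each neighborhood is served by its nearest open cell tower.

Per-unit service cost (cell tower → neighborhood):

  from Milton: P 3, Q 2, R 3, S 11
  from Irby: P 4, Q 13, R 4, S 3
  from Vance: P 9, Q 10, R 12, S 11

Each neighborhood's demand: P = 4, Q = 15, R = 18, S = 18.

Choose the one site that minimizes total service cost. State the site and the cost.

With exactly 1 open, each neighborhood uses its cheapest among the chosen.
{Milton}: P→Milton 3·4=12, Q→Milton 2·15=30, R→Milton 3·18=54, S→Milton 11·18=198. Service cost 294.
{Irby}: service cost 337
{Vance}: service cost 600
Among all 3 size-1 choices, {Milton} is lowest.

Choose Milton only; total service cost 294.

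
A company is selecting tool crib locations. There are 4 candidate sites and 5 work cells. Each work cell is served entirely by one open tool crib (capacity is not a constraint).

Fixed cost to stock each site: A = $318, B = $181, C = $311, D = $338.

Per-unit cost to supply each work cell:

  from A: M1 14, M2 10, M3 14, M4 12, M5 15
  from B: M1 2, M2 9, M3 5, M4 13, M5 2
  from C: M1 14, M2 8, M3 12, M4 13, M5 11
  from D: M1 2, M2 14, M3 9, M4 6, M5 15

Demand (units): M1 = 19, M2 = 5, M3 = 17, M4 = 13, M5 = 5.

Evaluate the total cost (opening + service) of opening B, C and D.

Each work cell is assigned to its cheapest site among the open ones.
{B, C, D}: M1→B 2·19=38, M2→C 8·5=40, M3→B 5·17=85, M4→D 6·13=78, M5→B 2·5=10. Service 251; fixed 830; total 1081.

Total cost: 1081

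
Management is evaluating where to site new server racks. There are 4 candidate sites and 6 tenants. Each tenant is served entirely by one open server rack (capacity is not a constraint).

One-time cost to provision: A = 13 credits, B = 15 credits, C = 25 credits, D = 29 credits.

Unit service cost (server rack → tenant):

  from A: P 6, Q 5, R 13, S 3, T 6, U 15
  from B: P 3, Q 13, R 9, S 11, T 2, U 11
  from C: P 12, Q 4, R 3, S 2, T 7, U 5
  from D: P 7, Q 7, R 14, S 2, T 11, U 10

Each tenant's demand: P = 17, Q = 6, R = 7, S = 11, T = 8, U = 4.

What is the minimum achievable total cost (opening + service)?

Minimum total cost: 194

For any fixed open set, each tenant goes to its cheapest open site; total = fixed + service.
{B, C}: P→B 3·17=51, Q→C 4·6=24, R→C 3·7=21, S→C 2·11=22, T→B 2·8=16, U→C 5·4=20. Service 154; fixed 40; total 194.
{A, B, C}: P→B 3·17=51, Q→C 4·6=24, R→C 3·7=21, S→C 2·11=22, T→B 2·8=16, U→C 5·4=20. Service 154; fixed 53; total 207.
{B, C, D}: service 154 + fixed 69 = 223
{A, B, C, D}: P→B 3·17=51, Q→C 4·6=24, R→C 3·7=21, S→C 2·11=22, T→B 2·8=16, U→C 5·4=20. Service 154; fixed 82; total 236.
No other subset beats 194.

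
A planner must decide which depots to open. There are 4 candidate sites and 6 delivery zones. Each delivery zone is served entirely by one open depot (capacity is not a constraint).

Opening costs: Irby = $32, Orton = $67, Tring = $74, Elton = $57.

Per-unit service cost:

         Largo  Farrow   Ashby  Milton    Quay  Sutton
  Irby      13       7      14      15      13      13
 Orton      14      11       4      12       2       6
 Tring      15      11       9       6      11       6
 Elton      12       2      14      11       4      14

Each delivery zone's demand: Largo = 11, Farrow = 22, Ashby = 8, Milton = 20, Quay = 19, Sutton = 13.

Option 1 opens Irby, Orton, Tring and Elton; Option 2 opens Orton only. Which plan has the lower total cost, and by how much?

Option 1 is cheaper by 177.

Option 1: {Irby, Orton, Tring, Elton}: Largo→Elton 12·11=132, Farrow→Elton 2·22=44, Ashby→Orton 4·8=32, Milton→Tring 6·20=120, Quay→Orton 2·19=38, Sutton→Orton 6·13=78. Service 444; fixed 230; total 674.
Option 2: {Orton}: Largo→Orton 14·11=154, Farrow→Orton 11·22=242, Ashby→Orton 4·8=32, Milton→Orton 12·20=240, Quay→Orton 2·19=38, Sutton→Orton 6·13=78. Service 784; fixed 67; total 851.
Difference: |674 − 851| = 177.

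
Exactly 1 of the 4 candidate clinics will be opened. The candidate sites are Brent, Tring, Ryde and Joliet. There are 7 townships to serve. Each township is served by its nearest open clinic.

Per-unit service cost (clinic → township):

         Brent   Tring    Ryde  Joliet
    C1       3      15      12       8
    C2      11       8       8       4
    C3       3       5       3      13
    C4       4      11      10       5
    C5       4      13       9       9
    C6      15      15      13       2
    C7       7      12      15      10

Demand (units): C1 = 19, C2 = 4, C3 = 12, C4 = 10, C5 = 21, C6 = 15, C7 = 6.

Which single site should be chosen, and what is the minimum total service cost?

Choose Brent only; total service cost 528.

With exactly 1 open, each township uses its cheapest among the chosen.
{Brent}: C1→Brent 3·19=57, C2→Brent 11·4=44, C3→Brent 3·12=36, C4→Brent 4·10=40, C5→Brent 4·21=84, C6→Brent 15·15=225, C7→Brent 7·6=42. Service cost 528.
{Joliet}: service cost 653
{Ryde}: service cost 870
Among all 4 size-1 choices, {Brent} is lowest.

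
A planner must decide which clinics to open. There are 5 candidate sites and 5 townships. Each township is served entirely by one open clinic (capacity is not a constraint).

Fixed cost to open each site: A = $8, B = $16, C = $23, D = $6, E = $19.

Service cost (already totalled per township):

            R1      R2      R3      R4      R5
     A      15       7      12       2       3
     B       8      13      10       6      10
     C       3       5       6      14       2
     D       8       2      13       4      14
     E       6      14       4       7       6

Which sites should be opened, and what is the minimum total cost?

Open A and D; minimum total cost 41.

For any fixed open set, each township goes to its cheapest open site; total = fixed + service.
{A, D}: R1→D 8, R2→D 2, R3→A 12, R4→A 2, R5→A 3. Service 27; fixed 14; total 41.
{C, D}: service 17 + fixed 29 = 46
{A}: R1→A 15, R2→A 7, R3→A 12, R4→A 2, R5→A 3. Service 39; fixed 8; total 47.
{A, B, C, D, E}: R1→C 3, R2→D 2, R3→E 4, R4→A 2, R5→C 2. Service 13; fixed 72; total 85.
No other subset beats 41.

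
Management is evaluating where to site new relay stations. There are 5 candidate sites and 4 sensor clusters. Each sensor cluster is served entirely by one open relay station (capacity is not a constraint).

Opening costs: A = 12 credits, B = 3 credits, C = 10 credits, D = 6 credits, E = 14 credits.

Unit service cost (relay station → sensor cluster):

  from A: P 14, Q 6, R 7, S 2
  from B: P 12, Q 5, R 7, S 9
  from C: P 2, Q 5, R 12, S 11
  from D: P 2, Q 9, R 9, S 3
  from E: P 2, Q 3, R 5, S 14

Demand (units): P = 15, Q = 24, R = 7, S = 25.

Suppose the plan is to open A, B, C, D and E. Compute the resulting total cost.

Each sensor cluster is assigned to its cheapest site among the open ones.
{A, B, C, D, E}: P→C 2·15=30, Q→E 3·24=72, R→E 5·7=35, S→A 2·25=50. Service 187; fixed 45; total 232.

Total cost: 232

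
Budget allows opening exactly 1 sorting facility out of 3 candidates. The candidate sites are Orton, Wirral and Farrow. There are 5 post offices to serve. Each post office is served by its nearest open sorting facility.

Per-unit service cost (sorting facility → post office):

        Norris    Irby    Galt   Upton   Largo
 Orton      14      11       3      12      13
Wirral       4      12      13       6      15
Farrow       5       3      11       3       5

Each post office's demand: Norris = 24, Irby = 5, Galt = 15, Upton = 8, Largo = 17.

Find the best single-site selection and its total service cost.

Choose Farrow only; total service cost 409.

With exactly 1 open, each post office uses its cheapest among the chosen.
{Farrow}: Norris→Farrow 5·24=120, Irby→Farrow 3·5=15, Galt→Farrow 11·15=165, Upton→Farrow 3·8=24, Largo→Farrow 5·17=85. Service cost 409.
{Wirral}: service cost 654
{Orton}: service cost 753
Among all 3 size-1 choices, {Farrow} is lowest.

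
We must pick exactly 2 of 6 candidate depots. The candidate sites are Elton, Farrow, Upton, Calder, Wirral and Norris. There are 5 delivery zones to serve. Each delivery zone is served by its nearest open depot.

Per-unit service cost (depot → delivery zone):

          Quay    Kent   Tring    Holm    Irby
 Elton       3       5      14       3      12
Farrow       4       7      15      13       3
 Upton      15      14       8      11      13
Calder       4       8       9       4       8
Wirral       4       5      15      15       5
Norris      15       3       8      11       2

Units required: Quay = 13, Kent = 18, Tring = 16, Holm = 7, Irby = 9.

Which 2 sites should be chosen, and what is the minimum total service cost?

With exactly 2 open, each delivery zone uses its cheapest among the chosen.
{Elton, Norris}: Quay→Elton 3·13=39, Kent→Norris 3·18=54, Tring→Norris 8·16=128, Holm→Elton 3·7=21, Irby→Norris 2·9=18. Service cost 260.
{Calder, Norris}: service cost 280
{Farrow, Norris}: service cost 329
Among all 15 size-2 choices, {Elton, Norris} is lowest.

Choose Elton and Norris; total service cost 260.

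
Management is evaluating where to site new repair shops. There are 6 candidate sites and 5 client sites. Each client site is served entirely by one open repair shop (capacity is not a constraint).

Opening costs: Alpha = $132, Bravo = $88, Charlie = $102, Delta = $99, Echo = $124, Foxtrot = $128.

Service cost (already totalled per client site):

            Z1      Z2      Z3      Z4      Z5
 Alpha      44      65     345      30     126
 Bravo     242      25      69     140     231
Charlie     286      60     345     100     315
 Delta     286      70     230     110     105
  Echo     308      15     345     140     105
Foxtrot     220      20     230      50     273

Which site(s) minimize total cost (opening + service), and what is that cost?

Open Alpha and Bravo; minimum total cost 514.

For any fixed open set, each client site goes to its cheapest open site; total = fixed + service.
{Alpha, Bravo}: Z1→Alpha 44, Z2→Bravo 25, Z3→Bravo 69, Z4→Alpha 30, Z5→Alpha 126. Service 294; fixed 220; total 514.
{Alpha, Bravo, Delta}: service 273 + fixed 319 = 592
{Alpha, Bravo, Echo}: Z1→Alpha 44, Z2→Echo 15, Z3→Bravo 69, Z4→Alpha 30, Z5→Echo 105. Service 263; fixed 344; total 607.
{Alpha, Bravo, Charlie, Delta, Echo, Foxtrot}: service 263 + fixed 673 = 936
No other subset beats 514.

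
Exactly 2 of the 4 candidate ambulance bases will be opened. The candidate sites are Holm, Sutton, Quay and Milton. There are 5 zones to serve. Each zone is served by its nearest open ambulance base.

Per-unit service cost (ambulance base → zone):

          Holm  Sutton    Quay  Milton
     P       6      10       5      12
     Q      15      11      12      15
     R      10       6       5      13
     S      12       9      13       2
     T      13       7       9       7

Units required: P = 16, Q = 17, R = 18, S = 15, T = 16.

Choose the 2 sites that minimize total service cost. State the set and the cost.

With exactly 2 open, each zone uses its cheapest among the chosen.
{Quay, Milton}: P→Quay 5·16=80, Q→Quay 12·17=204, R→Quay 5·18=90, S→Milton 2·15=30, T→Milton 7·16=112. Service cost 516.
{Sutton, Milton}: service cost 597
{Sutton, Quay}: service cost 604
Among all 6 size-2 choices, {Quay, Milton} is lowest.

Choose Quay and Milton; total service cost 516.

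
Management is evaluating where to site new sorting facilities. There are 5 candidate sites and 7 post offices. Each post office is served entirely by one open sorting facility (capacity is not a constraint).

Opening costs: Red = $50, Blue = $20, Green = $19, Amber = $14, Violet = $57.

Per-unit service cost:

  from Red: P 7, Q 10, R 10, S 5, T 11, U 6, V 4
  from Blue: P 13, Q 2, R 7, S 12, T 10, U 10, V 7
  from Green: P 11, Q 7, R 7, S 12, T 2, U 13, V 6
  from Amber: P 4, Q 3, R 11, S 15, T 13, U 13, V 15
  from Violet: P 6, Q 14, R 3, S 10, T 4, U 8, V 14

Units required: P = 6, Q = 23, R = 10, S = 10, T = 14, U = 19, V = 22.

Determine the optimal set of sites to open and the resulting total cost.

For any fixed open set, each post office goes to its cheapest open site; total = fixed + service.
{Red, Blue, Green, Amber}: P→Amber 4·6=24, Q→Blue 2·23=46, R→Blue 7·10=70, S→Red 5·10=50, T→Green 2·14=28, U→Red 6·19=114, V→Red 4·22=88. Service 420; fixed 103; total 523.
{Red, Green, Amber}: service 443 + fixed 83 = 526
{Red, Blue, Green}: service 438 + fixed 89 = 527
{Red, Blue, Green, Amber, Violet}: P→Amber 4·6=24, Q→Blue 2·23=46, R→Violet 3·10=30, S→Red 5·10=50, T→Green 2·14=28, U→Red 6·19=114, V→Red 4·22=88. Service 380; fixed 160; total 540.
No other subset beats 523.

Open Red, Blue, Green and Amber; minimum total cost 523.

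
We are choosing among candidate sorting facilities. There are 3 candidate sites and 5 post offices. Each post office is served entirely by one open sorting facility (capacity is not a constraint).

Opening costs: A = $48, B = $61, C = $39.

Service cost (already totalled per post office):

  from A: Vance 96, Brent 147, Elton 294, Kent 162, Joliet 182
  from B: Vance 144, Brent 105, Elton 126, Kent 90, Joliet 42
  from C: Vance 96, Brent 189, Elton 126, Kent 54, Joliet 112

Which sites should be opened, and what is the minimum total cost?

Open B and C; minimum total cost 523.

For any fixed open set, each post office goes to its cheapest open site; total = fixed + service.
{B, C}: Vance→C 96, Brent→B 105, Elton→B 126, Kent→C 54, Joliet→B 42. Service 423; fixed 100; total 523.
{A, B}: Vance→A 96, Brent→B 105, Elton→B 126, Kent→B 90, Joliet→B 42. Service 459; fixed 109; total 568.
{B}: service 507 + fixed 61 = 568
{A, B, C}: Vance→A 96, Brent→B 105, Elton→B 126, Kent→C 54, Joliet→B 42. Service 423; fixed 148; total 571.
No other subset beats 523.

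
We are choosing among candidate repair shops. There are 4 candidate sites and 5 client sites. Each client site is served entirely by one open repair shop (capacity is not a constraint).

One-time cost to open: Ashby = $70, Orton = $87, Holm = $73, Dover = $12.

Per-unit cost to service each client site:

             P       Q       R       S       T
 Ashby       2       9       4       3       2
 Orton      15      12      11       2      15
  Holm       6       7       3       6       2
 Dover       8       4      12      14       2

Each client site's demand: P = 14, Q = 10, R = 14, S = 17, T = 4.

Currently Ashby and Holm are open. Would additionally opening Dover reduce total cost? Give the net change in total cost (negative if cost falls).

Current service cost with {Ashby, Holm}: 199.
Adding Dover: each client site re-picks its cheapest; new service cost 169, saving 30.
Extra fixed cost: 12. Net change = 12 − 30 = -18.
(Totals: 342 → 324.)

Yes — net change −18 (cost falls by 18).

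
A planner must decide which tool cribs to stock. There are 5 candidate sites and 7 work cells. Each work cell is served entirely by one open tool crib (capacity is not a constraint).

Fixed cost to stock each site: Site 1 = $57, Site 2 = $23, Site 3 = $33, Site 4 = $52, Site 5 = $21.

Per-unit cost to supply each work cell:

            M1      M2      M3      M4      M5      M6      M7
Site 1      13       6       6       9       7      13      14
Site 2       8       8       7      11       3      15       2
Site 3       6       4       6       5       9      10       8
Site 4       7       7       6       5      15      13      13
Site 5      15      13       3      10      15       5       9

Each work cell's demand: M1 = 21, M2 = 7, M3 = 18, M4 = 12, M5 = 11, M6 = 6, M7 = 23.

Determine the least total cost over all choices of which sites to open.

Minimum total cost: 454

For any fixed open set, each work cell goes to its cheapest open site; total = fixed + service.
{Site 2, Site 3, Site 5}: M1→Site 3 6·21=126, M2→Site 3 4·7=28, M3→Site 5 3·18=54, M4→Site 3 5·12=60, M5→Site 2 3·11=33, M6→Site 5 5·6=30, M7→Site 2 2·23=46. Service 377; fixed 77; total 454.
{Site 2, Site 3, Site 4, Site 5}: M1→Site 3 6·21=126, M2→Site 3 4·7=28, M3→Site 5 3·18=54, M4→Site 3 5·12=60, M5→Site 2 3·11=33, M6→Site 5 5·6=30, M7→Site 2 2·23=46. Service 377; fixed 129; total 506.
{Site 1, Site 2, Site 3, Site 5}: service 377 + fixed 134 = 511
{Site 1, Site 2, Site 3, Site 4, Site 5}: M1→Site 3 6·21=126, M2→Site 3 4·7=28, M3→Site 5 3·18=54, M4→Site 3 5·12=60, M5→Site 2 3·11=33, M6→Site 5 5·6=30, M7→Site 2 2·23=46. Service 377; fixed 186; total 563.
No other subset beats 454.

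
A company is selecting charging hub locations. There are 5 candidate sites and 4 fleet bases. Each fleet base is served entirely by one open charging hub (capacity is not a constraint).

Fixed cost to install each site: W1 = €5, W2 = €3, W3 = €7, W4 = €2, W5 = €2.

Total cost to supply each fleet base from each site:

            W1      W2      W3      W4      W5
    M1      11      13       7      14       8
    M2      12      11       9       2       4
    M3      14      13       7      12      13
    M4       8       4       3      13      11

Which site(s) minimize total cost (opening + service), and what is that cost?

Open W3 and W4; minimum total cost 28.

For any fixed open set, each fleet base goes to its cheapest open site; total = fixed + service.
{W3, W4}: M1→W3 7, M2→W4 2, M3→W3 7, M4→W3 3. Service 19; fixed 9; total 28.
{W3, W4, W5}: service 19 + fixed 11 = 30
{W3, W5}: M1→W3 7, M2→W5 4, M3→W3 7, M4→W3 3. Service 21; fixed 9; total 30.
{W1, W2, W3, W4, W5}: service 19 + fixed 19 = 38
No other subset beats 28.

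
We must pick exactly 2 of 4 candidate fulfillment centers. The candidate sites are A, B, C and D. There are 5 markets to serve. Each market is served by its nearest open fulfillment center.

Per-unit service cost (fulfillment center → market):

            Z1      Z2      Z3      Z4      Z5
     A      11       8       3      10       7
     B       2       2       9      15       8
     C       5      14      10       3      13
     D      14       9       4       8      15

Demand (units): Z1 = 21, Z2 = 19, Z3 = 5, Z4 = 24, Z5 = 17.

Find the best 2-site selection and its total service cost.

With exactly 2 open, each market uses its cheapest among the chosen.
{B, C}: Z1→B 2·21=42, Z2→B 2·19=38, Z3→B 9·5=45, Z4→C 3·24=72, Z5→B 8·17=136. Service cost 333.
{B, D}: service cost 428
{A, B}: service cost 454
Among all 6 size-2 choices, {B, C} is lowest.

Choose B and C; total service cost 333.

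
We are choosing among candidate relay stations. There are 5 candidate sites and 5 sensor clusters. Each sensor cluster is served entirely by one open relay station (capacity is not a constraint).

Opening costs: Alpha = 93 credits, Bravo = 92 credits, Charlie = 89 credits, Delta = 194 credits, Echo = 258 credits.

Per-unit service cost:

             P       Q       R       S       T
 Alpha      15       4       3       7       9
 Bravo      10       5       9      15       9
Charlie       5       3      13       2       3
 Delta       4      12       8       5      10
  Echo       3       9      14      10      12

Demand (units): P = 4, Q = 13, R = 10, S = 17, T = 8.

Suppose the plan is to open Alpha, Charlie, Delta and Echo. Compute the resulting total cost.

Total cost: 773

Each sensor cluster is assigned to its cheapest site among the open ones.
{Alpha, Charlie, Delta, Echo}: P→Echo 3·4=12, Q→Charlie 3·13=39, R→Alpha 3·10=30, S→Charlie 2·17=34, T→Charlie 3·8=24. Service 139; fixed 634; total 773.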